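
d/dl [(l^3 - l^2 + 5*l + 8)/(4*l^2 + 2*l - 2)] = (l^4 + l^3 - 7*l^2 - 15*l - 13/2)/(4*l^4 + 4*l^3 - 3*l^2 - 2*l + 1)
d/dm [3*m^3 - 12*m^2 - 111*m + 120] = 9*m^2 - 24*m - 111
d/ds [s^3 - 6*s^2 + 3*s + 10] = 3*s^2 - 12*s + 3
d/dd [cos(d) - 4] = -sin(d)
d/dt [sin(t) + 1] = cos(t)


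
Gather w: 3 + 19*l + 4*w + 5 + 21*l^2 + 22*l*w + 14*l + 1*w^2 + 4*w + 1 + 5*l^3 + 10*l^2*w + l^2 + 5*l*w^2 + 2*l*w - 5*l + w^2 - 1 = 5*l^3 + 22*l^2 + 28*l + w^2*(5*l + 2) + w*(10*l^2 + 24*l + 8) + 8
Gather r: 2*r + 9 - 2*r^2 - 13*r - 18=-2*r^2 - 11*r - 9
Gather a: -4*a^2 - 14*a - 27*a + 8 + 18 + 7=-4*a^2 - 41*a + 33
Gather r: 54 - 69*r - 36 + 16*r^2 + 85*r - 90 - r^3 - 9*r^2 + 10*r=-r^3 + 7*r^2 + 26*r - 72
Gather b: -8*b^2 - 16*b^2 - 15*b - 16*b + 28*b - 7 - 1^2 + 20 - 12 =-24*b^2 - 3*b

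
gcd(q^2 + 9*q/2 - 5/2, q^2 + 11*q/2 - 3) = q - 1/2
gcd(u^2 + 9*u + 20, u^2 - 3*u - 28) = u + 4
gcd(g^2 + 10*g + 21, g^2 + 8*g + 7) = g + 7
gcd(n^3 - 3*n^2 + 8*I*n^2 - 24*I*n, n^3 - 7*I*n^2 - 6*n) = n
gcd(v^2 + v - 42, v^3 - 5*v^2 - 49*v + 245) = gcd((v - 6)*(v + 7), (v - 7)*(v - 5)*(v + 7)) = v + 7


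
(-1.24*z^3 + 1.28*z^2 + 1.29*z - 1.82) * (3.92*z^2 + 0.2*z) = -4.8608*z^5 + 4.7696*z^4 + 5.3128*z^3 - 6.8764*z^2 - 0.364*z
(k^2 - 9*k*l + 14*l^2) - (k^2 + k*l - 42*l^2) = -10*k*l + 56*l^2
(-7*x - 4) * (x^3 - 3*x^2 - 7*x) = -7*x^4 + 17*x^3 + 61*x^2 + 28*x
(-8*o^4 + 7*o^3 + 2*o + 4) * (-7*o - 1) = 56*o^5 - 41*o^4 - 7*o^3 - 14*o^2 - 30*o - 4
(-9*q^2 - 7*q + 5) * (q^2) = -9*q^4 - 7*q^3 + 5*q^2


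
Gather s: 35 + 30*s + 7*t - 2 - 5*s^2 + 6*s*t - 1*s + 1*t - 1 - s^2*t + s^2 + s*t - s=s^2*(-t - 4) + s*(7*t + 28) + 8*t + 32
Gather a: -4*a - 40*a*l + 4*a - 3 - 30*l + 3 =-40*a*l - 30*l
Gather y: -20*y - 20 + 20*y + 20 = 0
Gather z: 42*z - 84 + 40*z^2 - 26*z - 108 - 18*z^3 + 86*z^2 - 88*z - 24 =-18*z^3 + 126*z^2 - 72*z - 216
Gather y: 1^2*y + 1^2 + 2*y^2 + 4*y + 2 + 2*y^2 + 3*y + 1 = 4*y^2 + 8*y + 4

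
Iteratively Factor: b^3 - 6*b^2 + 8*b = (b - 2)*(b^2 - 4*b) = b*(b - 2)*(b - 4)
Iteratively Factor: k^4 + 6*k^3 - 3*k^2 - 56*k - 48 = (k + 1)*(k^3 + 5*k^2 - 8*k - 48) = (k + 1)*(k + 4)*(k^2 + k - 12) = (k - 3)*(k + 1)*(k + 4)*(k + 4)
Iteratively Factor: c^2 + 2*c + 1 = (c + 1)*(c + 1)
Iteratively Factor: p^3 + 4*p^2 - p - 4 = (p + 1)*(p^2 + 3*p - 4) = (p - 1)*(p + 1)*(p + 4)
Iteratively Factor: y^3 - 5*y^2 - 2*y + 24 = (y + 2)*(y^2 - 7*y + 12) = (y - 4)*(y + 2)*(y - 3)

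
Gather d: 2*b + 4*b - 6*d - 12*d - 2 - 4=6*b - 18*d - 6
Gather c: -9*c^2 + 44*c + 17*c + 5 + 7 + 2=-9*c^2 + 61*c + 14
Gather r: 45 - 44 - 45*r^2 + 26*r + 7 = -45*r^2 + 26*r + 8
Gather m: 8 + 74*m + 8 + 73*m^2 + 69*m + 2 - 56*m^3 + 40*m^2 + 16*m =-56*m^3 + 113*m^2 + 159*m + 18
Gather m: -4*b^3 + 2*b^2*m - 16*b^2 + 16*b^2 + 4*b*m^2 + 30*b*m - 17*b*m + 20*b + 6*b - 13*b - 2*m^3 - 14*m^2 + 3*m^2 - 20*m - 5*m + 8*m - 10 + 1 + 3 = -4*b^3 + 13*b - 2*m^3 + m^2*(4*b - 11) + m*(2*b^2 + 13*b - 17) - 6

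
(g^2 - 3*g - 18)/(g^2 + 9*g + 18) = (g - 6)/(g + 6)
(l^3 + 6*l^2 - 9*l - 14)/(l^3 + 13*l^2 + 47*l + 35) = (l - 2)/(l + 5)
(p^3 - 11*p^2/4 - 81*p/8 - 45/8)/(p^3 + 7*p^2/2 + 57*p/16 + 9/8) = 2*(2*p^2 - 7*p - 15)/(4*p^2 + 11*p + 6)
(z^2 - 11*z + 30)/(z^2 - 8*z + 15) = (z - 6)/(z - 3)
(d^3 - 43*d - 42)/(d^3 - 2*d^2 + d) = (d^3 - 43*d - 42)/(d*(d^2 - 2*d + 1))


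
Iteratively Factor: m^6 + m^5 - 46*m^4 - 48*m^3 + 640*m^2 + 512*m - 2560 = (m - 2)*(m^5 + 3*m^4 - 40*m^3 - 128*m^2 + 384*m + 1280) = (m - 2)*(m + 4)*(m^4 - m^3 - 36*m^2 + 16*m + 320) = (m - 4)*(m - 2)*(m + 4)*(m^3 + 3*m^2 - 24*m - 80) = (m - 5)*(m - 4)*(m - 2)*(m + 4)*(m^2 + 8*m + 16) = (m - 5)*(m - 4)*(m - 2)*(m + 4)^2*(m + 4)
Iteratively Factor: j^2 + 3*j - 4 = (j + 4)*(j - 1)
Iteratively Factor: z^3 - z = (z + 1)*(z^2 - z) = z*(z + 1)*(z - 1)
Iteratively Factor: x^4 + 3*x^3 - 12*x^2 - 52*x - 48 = (x + 3)*(x^3 - 12*x - 16) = (x - 4)*(x + 3)*(x^2 + 4*x + 4) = (x - 4)*(x + 2)*(x + 3)*(x + 2)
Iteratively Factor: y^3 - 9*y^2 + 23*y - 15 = (y - 5)*(y^2 - 4*y + 3) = (y - 5)*(y - 1)*(y - 3)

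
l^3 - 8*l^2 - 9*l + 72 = (l - 8)*(l - 3)*(l + 3)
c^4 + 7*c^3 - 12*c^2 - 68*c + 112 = (c - 2)^2*(c + 4)*(c + 7)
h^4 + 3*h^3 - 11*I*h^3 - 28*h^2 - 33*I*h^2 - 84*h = h*(h + 3)*(h - 7*I)*(h - 4*I)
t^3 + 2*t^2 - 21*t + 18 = (t - 3)*(t - 1)*(t + 6)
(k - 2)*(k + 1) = k^2 - k - 2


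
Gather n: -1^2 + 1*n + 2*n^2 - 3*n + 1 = 2*n^2 - 2*n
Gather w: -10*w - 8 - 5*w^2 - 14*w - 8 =-5*w^2 - 24*w - 16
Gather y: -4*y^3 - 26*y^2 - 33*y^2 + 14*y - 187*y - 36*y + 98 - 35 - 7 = -4*y^3 - 59*y^2 - 209*y + 56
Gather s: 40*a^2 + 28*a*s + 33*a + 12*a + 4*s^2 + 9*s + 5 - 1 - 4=40*a^2 + 45*a + 4*s^2 + s*(28*a + 9)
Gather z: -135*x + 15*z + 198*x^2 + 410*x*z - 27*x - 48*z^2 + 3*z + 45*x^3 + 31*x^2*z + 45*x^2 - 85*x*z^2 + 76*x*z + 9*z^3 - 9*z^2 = 45*x^3 + 243*x^2 - 162*x + 9*z^3 + z^2*(-85*x - 57) + z*(31*x^2 + 486*x + 18)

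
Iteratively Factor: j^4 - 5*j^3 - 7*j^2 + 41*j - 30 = (j - 1)*(j^3 - 4*j^2 - 11*j + 30) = (j - 2)*(j - 1)*(j^2 - 2*j - 15) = (j - 5)*(j - 2)*(j - 1)*(j + 3)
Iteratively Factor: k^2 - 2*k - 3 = (k + 1)*(k - 3)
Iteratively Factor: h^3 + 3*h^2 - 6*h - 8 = (h + 1)*(h^2 + 2*h - 8) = (h - 2)*(h + 1)*(h + 4)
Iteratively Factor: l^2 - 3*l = (l)*(l - 3)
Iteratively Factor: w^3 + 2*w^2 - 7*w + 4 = (w - 1)*(w^2 + 3*w - 4) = (w - 1)*(w + 4)*(w - 1)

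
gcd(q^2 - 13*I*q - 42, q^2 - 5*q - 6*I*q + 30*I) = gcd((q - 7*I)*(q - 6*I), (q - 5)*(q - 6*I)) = q - 6*I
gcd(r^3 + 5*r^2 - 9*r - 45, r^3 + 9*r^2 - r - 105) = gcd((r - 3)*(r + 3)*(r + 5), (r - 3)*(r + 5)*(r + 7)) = r^2 + 2*r - 15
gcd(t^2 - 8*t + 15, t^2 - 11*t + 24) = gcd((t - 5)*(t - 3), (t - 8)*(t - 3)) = t - 3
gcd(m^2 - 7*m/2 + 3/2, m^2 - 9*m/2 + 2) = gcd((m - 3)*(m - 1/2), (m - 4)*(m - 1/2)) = m - 1/2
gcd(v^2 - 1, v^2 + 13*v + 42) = 1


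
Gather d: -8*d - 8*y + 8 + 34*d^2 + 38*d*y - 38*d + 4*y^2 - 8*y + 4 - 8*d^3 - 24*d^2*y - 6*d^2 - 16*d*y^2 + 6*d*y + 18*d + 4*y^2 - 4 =-8*d^3 + d^2*(28 - 24*y) + d*(-16*y^2 + 44*y - 28) + 8*y^2 - 16*y + 8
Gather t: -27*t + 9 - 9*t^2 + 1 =-9*t^2 - 27*t + 10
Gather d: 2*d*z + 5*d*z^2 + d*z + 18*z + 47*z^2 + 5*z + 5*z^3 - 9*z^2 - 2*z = d*(5*z^2 + 3*z) + 5*z^3 + 38*z^2 + 21*z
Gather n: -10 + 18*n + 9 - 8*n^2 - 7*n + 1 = -8*n^2 + 11*n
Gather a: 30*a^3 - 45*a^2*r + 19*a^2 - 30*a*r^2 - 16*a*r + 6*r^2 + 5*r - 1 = 30*a^3 + a^2*(19 - 45*r) + a*(-30*r^2 - 16*r) + 6*r^2 + 5*r - 1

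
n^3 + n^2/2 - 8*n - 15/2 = (n - 3)*(n + 1)*(n + 5/2)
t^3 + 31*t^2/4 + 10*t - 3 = (t - 1/4)*(t + 2)*(t + 6)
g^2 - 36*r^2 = (g - 6*r)*(g + 6*r)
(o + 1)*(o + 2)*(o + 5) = o^3 + 8*o^2 + 17*o + 10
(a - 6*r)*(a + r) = a^2 - 5*a*r - 6*r^2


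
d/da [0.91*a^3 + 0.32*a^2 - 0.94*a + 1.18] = 2.73*a^2 + 0.64*a - 0.94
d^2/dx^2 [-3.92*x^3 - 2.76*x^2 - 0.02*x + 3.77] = -23.52*x - 5.52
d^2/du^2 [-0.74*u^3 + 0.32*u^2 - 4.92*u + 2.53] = 0.64 - 4.44*u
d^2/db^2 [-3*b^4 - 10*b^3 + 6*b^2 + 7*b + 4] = -36*b^2 - 60*b + 12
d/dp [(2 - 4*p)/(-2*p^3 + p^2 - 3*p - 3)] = 2*(-8*p^3 + 8*p^2 - 2*p + 9)/(4*p^6 - 4*p^5 + 13*p^4 + 6*p^3 + 3*p^2 + 18*p + 9)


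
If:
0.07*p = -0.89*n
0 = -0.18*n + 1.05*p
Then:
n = 0.00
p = 0.00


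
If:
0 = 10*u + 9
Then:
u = -9/10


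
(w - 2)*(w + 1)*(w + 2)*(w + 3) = w^4 + 4*w^3 - w^2 - 16*w - 12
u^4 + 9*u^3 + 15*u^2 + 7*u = u*(u + 1)^2*(u + 7)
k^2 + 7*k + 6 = (k + 1)*(k + 6)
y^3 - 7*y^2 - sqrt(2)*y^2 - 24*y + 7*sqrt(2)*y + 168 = (y - 7)*(y - 4*sqrt(2))*(y + 3*sqrt(2))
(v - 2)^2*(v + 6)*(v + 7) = v^4 + 9*v^3 - 6*v^2 - 116*v + 168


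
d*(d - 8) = d^2 - 8*d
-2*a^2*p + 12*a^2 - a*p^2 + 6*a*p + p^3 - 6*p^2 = (-2*a + p)*(a + p)*(p - 6)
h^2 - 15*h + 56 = (h - 8)*(h - 7)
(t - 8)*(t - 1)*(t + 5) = t^3 - 4*t^2 - 37*t + 40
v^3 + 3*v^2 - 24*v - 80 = (v - 5)*(v + 4)^2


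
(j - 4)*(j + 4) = j^2 - 16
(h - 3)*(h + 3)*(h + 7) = h^3 + 7*h^2 - 9*h - 63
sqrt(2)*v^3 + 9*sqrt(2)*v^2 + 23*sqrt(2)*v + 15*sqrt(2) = (v + 3)*(v + 5)*(sqrt(2)*v + sqrt(2))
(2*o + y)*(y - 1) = 2*o*y - 2*o + y^2 - y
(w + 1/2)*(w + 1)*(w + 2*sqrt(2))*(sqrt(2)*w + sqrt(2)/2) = sqrt(2)*w^4 + 2*sqrt(2)*w^3 + 4*w^3 + 5*sqrt(2)*w^2/4 + 8*w^2 + sqrt(2)*w/4 + 5*w + 1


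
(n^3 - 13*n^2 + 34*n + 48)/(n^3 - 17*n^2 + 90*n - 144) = (n + 1)/(n - 3)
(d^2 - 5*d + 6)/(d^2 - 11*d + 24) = (d - 2)/(d - 8)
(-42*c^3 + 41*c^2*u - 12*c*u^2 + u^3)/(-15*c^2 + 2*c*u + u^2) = (14*c^2 - 9*c*u + u^2)/(5*c + u)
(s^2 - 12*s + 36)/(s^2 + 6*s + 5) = (s^2 - 12*s + 36)/(s^2 + 6*s + 5)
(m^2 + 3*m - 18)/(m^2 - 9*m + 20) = (m^2 + 3*m - 18)/(m^2 - 9*m + 20)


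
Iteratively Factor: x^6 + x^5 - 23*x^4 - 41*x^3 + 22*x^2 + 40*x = (x + 1)*(x^5 - 23*x^3 - 18*x^2 + 40*x) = x*(x + 1)*(x^4 - 23*x^2 - 18*x + 40) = x*(x - 5)*(x + 1)*(x^3 + 5*x^2 + 2*x - 8) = x*(x - 5)*(x + 1)*(x + 4)*(x^2 + x - 2) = x*(x - 5)*(x - 1)*(x + 1)*(x + 4)*(x + 2)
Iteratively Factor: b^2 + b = (b + 1)*(b)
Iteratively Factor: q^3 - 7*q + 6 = (q + 3)*(q^2 - 3*q + 2) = (q - 2)*(q + 3)*(q - 1)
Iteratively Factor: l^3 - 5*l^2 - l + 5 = (l + 1)*(l^2 - 6*l + 5) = (l - 5)*(l + 1)*(l - 1)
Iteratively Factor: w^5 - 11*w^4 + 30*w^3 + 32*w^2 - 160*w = (w - 4)*(w^4 - 7*w^3 + 2*w^2 + 40*w) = (w - 4)^2*(w^3 - 3*w^2 - 10*w) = (w - 5)*(w - 4)^2*(w^2 + 2*w) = w*(w - 5)*(w - 4)^2*(w + 2)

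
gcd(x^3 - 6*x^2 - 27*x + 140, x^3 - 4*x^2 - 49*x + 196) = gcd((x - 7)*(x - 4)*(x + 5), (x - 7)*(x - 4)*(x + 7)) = x^2 - 11*x + 28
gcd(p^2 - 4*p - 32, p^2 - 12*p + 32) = p - 8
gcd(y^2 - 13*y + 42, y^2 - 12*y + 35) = y - 7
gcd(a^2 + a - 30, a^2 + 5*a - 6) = a + 6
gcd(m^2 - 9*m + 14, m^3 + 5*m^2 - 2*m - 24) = m - 2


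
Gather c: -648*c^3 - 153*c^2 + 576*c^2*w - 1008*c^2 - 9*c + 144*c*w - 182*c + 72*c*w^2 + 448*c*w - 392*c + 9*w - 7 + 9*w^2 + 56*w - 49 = -648*c^3 + c^2*(576*w - 1161) + c*(72*w^2 + 592*w - 583) + 9*w^2 + 65*w - 56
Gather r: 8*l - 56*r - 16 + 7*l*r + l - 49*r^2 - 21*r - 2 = 9*l - 49*r^2 + r*(7*l - 77) - 18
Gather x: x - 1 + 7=x + 6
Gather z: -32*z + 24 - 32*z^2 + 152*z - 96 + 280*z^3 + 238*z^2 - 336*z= 280*z^3 + 206*z^2 - 216*z - 72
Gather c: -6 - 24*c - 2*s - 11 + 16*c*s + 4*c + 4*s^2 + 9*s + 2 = c*(16*s - 20) + 4*s^2 + 7*s - 15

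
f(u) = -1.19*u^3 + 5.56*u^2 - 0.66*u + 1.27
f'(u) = -3.57*u^2 + 11.12*u - 0.66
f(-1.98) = 33.61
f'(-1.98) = -36.67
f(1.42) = 8.14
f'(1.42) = 7.93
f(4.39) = 4.85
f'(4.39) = -20.64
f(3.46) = 16.26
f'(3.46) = -4.92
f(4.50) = 2.45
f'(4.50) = -22.91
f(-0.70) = 4.86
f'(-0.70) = -10.19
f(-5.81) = 426.17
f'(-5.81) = -185.78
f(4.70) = -2.56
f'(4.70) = -27.26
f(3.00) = 17.20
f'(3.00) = 0.57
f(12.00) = -1262.33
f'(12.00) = -381.30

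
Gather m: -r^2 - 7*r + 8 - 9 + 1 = -r^2 - 7*r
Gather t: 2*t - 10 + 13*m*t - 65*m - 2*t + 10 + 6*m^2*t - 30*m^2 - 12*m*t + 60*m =-30*m^2 - 5*m + t*(6*m^2 + m)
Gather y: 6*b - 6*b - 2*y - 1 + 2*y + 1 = 0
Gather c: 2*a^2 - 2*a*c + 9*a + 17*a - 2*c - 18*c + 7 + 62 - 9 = 2*a^2 + 26*a + c*(-2*a - 20) + 60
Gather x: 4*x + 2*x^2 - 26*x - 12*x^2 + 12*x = -10*x^2 - 10*x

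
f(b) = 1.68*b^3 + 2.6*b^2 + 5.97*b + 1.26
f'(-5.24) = 117.11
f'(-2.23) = 19.44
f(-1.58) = -8.31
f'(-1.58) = 10.34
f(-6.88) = -463.85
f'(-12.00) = 669.33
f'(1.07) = 17.30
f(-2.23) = -17.75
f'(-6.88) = 208.76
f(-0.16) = 0.36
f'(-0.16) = 5.27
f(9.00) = 1490.31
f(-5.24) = -200.35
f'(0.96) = 15.61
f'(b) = 5.04*b^2 + 5.2*b + 5.97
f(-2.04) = -14.36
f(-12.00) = -2599.02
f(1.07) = 12.68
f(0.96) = 10.87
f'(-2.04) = 16.34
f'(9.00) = 461.01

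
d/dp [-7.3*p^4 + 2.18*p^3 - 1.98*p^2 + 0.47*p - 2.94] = -29.2*p^3 + 6.54*p^2 - 3.96*p + 0.47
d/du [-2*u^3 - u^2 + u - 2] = -6*u^2 - 2*u + 1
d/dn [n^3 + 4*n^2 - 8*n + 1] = 3*n^2 + 8*n - 8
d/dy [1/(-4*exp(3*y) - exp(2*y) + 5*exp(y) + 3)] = (12*exp(2*y) + 2*exp(y) - 5)*exp(y)/(4*exp(3*y) + exp(2*y) - 5*exp(y) - 3)^2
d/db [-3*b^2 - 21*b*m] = -6*b - 21*m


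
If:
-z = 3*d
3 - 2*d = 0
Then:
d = 3/2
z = -9/2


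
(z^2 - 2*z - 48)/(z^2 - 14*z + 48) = (z + 6)/(z - 6)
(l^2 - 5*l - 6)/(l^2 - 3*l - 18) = (l + 1)/(l + 3)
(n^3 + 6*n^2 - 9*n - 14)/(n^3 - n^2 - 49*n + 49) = (n^2 - n - 2)/(n^2 - 8*n + 7)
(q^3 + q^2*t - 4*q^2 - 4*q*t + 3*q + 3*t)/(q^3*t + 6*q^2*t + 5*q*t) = (q^3 + q^2*t - 4*q^2 - 4*q*t + 3*q + 3*t)/(q*t*(q^2 + 6*q + 5))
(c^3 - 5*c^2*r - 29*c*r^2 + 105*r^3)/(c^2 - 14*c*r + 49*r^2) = (-c^2 - 2*c*r + 15*r^2)/(-c + 7*r)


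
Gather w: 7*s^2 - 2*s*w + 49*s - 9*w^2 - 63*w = 7*s^2 + 49*s - 9*w^2 + w*(-2*s - 63)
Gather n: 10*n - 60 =10*n - 60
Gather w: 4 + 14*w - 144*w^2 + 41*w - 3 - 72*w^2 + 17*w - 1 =-216*w^2 + 72*w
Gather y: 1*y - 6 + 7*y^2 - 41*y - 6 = 7*y^2 - 40*y - 12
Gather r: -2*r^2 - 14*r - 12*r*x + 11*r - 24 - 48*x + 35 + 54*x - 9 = -2*r^2 + r*(-12*x - 3) + 6*x + 2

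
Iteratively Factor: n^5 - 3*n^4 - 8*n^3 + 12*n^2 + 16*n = (n + 1)*(n^4 - 4*n^3 - 4*n^2 + 16*n) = (n + 1)*(n + 2)*(n^3 - 6*n^2 + 8*n) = n*(n + 1)*(n + 2)*(n^2 - 6*n + 8) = n*(n - 4)*(n + 1)*(n + 2)*(n - 2)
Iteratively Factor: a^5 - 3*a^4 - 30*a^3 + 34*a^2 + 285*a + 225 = (a + 1)*(a^4 - 4*a^3 - 26*a^2 + 60*a + 225) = (a + 1)*(a + 3)*(a^3 - 7*a^2 - 5*a + 75) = (a - 5)*(a + 1)*(a + 3)*(a^2 - 2*a - 15) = (a - 5)^2*(a + 1)*(a + 3)*(a + 3)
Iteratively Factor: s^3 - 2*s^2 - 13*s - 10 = (s + 2)*(s^2 - 4*s - 5) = (s - 5)*(s + 2)*(s + 1)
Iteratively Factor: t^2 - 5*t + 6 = (t - 3)*(t - 2)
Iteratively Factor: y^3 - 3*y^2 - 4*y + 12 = (y - 2)*(y^2 - y - 6) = (y - 2)*(y + 2)*(y - 3)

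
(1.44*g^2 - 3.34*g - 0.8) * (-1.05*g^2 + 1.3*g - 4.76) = -1.512*g^4 + 5.379*g^3 - 10.3564*g^2 + 14.8584*g + 3.808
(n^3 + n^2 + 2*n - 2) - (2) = n^3 + n^2 + 2*n - 4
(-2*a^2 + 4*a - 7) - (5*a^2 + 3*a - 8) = -7*a^2 + a + 1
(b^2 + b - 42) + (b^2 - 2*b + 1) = 2*b^2 - b - 41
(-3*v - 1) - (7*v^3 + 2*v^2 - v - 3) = -7*v^3 - 2*v^2 - 2*v + 2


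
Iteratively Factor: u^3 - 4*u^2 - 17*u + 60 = (u - 5)*(u^2 + u - 12) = (u - 5)*(u - 3)*(u + 4)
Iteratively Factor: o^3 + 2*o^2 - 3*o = (o - 1)*(o^2 + 3*o) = o*(o - 1)*(o + 3)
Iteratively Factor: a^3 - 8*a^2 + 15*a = (a - 5)*(a^2 - 3*a) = a*(a - 5)*(a - 3)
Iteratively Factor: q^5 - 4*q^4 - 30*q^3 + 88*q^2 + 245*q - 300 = (q + 3)*(q^4 - 7*q^3 - 9*q^2 + 115*q - 100) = (q - 5)*(q + 3)*(q^3 - 2*q^2 - 19*q + 20) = (q - 5)*(q + 3)*(q + 4)*(q^2 - 6*q + 5) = (q - 5)*(q - 1)*(q + 3)*(q + 4)*(q - 5)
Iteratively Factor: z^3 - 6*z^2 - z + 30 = (z + 2)*(z^2 - 8*z + 15) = (z - 3)*(z + 2)*(z - 5)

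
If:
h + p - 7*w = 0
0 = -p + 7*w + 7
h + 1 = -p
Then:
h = -7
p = 6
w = -1/7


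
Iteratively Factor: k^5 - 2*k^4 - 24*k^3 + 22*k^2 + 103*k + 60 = (k + 4)*(k^4 - 6*k^3 + 22*k + 15) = (k - 5)*(k + 4)*(k^3 - k^2 - 5*k - 3) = (k - 5)*(k + 1)*(k + 4)*(k^2 - 2*k - 3) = (k - 5)*(k + 1)^2*(k + 4)*(k - 3)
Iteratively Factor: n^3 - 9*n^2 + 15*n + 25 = (n + 1)*(n^2 - 10*n + 25) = (n - 5)*(n + 1)*(n - 5)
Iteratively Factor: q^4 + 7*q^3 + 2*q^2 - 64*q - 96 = (q + 4)*(q^3 + 3*q^2 - 10*q - 24) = (q + 2)*(q + 4)*(q^2 + q - 12) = (q + 2)*(q + 4)^2*(q - 3)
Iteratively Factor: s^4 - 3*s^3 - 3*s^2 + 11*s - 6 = (s - 1)*(s^3 - 2*s^2 - 5*s + 6) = (s - 1)^2*(s^2 - s - 6) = (s - 1)^2*(s + 2)*(s - 3)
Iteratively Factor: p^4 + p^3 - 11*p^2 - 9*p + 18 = (p + 2)*(p^3 - p^2 - 9*p + 9) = (p - 1)*(p + 2)*(p^2 - 9) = (p - 1)*(p + 2)*(p + 3)*(p - 3)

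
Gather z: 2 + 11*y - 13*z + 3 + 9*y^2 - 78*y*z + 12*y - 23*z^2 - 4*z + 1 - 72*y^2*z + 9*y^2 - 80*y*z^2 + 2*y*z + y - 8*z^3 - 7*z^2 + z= 18*y^2 + 24*y - 8*z^3 + z^2*(-80*y - 30) + z*(-72*y^2 - 76*y - 16) + 6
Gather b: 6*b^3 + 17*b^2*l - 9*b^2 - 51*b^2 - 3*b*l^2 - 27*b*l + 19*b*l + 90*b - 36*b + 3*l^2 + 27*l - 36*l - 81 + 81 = 6*b^3 + b^2*(17*l - 60) + b*(-3*l^2 - 8*l + 54) + 3*l^2 - 9*l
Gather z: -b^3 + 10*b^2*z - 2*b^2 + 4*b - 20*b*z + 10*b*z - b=-b^3 - 2*b^2 + 3*b + z*(10*b^2 - 10*b)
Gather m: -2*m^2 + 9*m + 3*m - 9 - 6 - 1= -2*m^2 + 12*m - 16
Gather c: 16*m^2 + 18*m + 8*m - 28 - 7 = 16*m^2 + 26*m - 35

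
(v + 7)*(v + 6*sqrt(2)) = v^2 + 7*v + 6*sqrt(2)*v + 42*sqrt(2)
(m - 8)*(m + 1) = m^2 - 7*m - 8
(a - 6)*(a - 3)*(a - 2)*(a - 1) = a^4 - 12*a^3 + 47*a^2 - 72*a + 36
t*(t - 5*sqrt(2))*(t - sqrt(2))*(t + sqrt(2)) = t^4 - 5*sqrt(2)*t^3 - 2*t^2 + 10*sqrt(2)*t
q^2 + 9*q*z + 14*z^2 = (q + 2*z)*(q + 7*z)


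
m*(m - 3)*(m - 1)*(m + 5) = m^4 + m^3 - 17*m^2 + 15*m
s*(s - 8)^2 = s^3 - 16*s^2 + 64*s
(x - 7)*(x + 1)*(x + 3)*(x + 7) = x^4 + 4*x^3 - 46*x^2 - 196*x - 147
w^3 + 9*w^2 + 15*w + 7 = (w + 1)^2*(w + 7)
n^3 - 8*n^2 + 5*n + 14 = (n - 7)*(n - 2)*(n + 1)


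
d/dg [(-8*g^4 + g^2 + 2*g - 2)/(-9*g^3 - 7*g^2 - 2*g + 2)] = g*(72*g^5 + 112*g^4 + 57*g^3 - 28*g^2 - 42*g - 24)/(81*g^6 + 126*g^5 + 85*g^4 - 8*g^3 - 24*g^2 - 8*g + 4)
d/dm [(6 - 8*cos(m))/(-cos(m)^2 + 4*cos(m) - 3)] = 4*(2*cos(m) - 3)*sin(m)*cos(m)/((cos(m) - 3)^2*(cos(m) - 1)^2)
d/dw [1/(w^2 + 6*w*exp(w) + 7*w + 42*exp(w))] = (-6*w*exp(w) - 2*w - 48*exp(w) - 7)/(w^2 + 6*w*exp(w) + 7*w + 42*exp(w))^2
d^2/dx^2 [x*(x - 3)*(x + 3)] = 6*x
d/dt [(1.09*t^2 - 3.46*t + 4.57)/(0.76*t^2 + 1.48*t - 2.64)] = (4.2428*t^2 - 12.7016*t + 2.3708)/(0.5776*t^4 + 2.2496*t^3 - 1.8224*t^2 - 7.8144*t + 6.9696)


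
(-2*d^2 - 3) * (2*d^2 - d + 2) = -4*d^4 + 2*d^3 - 10*d^2 + 3*d - 6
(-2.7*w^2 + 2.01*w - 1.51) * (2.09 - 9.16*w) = 24.732*w^3 - 24.0546*w^2 + 18.0325*w - 3.1559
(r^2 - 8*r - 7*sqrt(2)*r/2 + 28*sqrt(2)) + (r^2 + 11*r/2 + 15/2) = 2*r^2 - 7*sqrt(2)*r/2 - 5*r/2 + 15/2 + 28*sqrt(2)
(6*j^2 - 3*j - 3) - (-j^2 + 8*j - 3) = 7*j^2 - 11*j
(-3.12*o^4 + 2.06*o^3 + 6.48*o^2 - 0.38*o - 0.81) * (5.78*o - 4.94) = -18.0336*o^5 + 27.3196*o^4 + 27.278*o^3 - 34.2076*o^2 - 2.8046*o + 4.0014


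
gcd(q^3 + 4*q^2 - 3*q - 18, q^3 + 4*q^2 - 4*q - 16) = q - 2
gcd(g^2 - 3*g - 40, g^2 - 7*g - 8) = g - 8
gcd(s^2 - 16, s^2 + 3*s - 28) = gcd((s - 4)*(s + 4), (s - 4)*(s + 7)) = s - 4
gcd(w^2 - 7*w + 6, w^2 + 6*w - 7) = w - 1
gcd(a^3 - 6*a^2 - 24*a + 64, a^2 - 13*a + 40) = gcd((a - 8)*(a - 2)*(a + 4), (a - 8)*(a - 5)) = a - 8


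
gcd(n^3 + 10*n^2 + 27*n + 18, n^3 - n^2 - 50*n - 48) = n^2 + 7*n + 6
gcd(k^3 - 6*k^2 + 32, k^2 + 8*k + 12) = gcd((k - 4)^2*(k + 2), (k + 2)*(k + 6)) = k + 2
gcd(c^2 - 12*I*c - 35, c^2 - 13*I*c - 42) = c - 7*I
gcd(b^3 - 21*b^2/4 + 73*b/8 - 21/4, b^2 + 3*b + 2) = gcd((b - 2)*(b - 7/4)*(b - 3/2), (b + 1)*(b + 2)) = 1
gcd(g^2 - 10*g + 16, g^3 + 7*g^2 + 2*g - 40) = g - 2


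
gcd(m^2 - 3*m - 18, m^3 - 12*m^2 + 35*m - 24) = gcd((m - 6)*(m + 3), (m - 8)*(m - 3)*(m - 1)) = 1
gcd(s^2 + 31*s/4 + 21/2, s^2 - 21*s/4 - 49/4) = s + 7/4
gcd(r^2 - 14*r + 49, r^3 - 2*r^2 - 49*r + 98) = r - 7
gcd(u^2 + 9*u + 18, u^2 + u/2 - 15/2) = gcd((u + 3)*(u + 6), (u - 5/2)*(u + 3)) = u + 3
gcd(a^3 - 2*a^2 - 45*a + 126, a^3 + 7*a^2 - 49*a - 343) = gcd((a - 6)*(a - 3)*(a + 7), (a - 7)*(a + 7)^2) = a + 7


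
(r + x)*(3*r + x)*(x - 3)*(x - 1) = 3*r^2*x^2 - 12*r^2*x + 9*r^2 + 4*r*x^3 - 16*r*x^2 + 12*r*x + x^4 - 4*x^3 + 3*x^2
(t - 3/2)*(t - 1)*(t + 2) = t^3 - t^2/2 - 7*t/2 + 3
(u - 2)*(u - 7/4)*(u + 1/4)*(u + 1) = u^4 - 5*u^3/2 - 15*u^2/16 + 55*u/16 + 7/8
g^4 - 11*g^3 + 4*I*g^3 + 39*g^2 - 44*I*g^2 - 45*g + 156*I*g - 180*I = (g - 5)*(g - 3)^2*(g + 4*I)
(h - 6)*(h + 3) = h^2 - 3*h - 18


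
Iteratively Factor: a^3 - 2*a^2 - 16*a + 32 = (a + 4)*(a^2 - 6*a + 8) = (a - 4)*(a + 4)*(a - 2)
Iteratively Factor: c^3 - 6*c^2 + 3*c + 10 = (c - 2)*(c^2 - 4*c - 5) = (c - 2)*(c + 1)*(c - 5)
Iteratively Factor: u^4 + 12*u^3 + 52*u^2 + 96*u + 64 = (u + 4)*(u^3 + 8*u^2 + 20*u + 16) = (u + 2)*(u + 4)*(u^2 + 6*u + 8) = (u + 2)^2*(u + 4)*(u + 4)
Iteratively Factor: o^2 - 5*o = (o)*(o - 5)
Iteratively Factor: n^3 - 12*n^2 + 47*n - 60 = (n - 3)*(n^2 - 9*n + 20) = (n - 4)*(n - 3)*(n - 5)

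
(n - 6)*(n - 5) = n^2 - 11*n + 30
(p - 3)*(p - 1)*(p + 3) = p^3 - p^2 - 9*p + 9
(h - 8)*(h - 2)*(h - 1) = h^3 - 11*h^2 + 26*h - 16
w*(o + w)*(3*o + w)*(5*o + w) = 15*o^3*w + 23*o^2*w^2 + 9*o*w^3 + w^4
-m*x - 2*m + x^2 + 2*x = (-m + x)*(x + 2)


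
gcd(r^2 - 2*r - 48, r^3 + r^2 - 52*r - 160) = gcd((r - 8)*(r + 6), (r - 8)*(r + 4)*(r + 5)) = r - 8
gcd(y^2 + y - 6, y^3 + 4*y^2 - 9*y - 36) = y + 3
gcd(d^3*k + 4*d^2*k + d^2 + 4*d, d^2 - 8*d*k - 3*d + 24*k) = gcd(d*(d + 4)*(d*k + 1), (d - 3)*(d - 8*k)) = 1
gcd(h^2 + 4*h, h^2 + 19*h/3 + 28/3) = h + 4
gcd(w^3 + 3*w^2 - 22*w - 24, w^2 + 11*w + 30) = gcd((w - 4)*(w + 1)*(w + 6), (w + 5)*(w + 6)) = w + 6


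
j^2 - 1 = (j - 1)*(j + 1)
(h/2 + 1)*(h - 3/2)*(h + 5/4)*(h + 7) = h^4/2 + 35*h^3/8 + 79*h^2/16 - 163*h/16 - 105/8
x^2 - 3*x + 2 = (x - 2)*(x - 1)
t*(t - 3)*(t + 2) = t^3 - t^2 - 6*t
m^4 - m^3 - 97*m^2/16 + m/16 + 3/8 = (m - 3)*(m - 1/4)*(m + 1/4)*(m + 2)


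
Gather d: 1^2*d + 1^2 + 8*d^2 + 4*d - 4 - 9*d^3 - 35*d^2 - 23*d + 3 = -9*d^3 - 27*d^2 - 18*d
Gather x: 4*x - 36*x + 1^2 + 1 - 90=-32*x - 88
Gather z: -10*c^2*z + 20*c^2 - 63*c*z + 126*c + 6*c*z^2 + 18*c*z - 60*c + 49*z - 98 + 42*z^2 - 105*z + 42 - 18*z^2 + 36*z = 20*c^2 + 66*c + z^2*(6*c + 24) + z*(-10*c^2 - 45*c - 20) - 56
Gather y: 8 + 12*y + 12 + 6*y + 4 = 18*y + 24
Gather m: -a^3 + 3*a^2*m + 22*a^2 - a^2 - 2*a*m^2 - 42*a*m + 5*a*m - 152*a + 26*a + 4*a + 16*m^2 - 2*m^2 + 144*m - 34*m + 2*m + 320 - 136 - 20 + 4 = -a^3 + 21*a^2 - 122*a + m^2*(14 - 2*a) + m*(3*a^2 - 37*a + 112) + 168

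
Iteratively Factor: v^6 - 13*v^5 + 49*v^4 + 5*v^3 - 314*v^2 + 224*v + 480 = (v - 4)*(v^5 - 9*v^4 + 13*v^3 + 57*v^2 - 86*v - 120) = (v - 5)*(v - 4)*(v^4 - 4*v^3 - 7*v^2 + 22*v + 24) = (v - 5)*(v - 4)*(v + 1)*(v^3 - 5*v^2 - 2*v + 24) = (v - 5)*(v - 4)*(v + 1)*(v + 2)*(v^2 - 7*v + 12) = (v - 5)*(v - 4)*(v - 3)*(v + 1)*(v + 2)*(v - 4)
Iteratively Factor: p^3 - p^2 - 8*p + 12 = (p - 2)*(p^2 + p - 6) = (p - 2)*(p + 3)*(p - 2)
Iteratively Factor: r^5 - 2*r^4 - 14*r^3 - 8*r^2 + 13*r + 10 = (r + 1)*(r^4 - 3*r^3 - 11*r^2 + 3*r + 10) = (r + 1)*(r + 2)*(r^3 - 5*r^2 - r + 5) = (r + 1)^2*(r + 2)*(r^2 - 6*r + 5) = (r - 1)*(r + 1)^2*(r + 2)*(r - 5)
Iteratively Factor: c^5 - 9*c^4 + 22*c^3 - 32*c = (c + 1)*(c^4 - 10*c^3 + 32*c^2 - 32*c) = (c - 4)*(c + 1)*(c^3 - 6*c^2 + 8*c) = (c - 4)*(c - 2)*(c + 1)*(c^2 - 4*c) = (c - 4)^2*(c - 2)*(c + 1)*(c)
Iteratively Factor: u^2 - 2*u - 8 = (u - 4)*(u + 2)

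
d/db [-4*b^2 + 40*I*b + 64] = -8*b + 40*I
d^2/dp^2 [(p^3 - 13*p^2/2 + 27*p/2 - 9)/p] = 2 - 18/p^3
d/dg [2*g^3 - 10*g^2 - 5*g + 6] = 6*g^2 - 20*g - 5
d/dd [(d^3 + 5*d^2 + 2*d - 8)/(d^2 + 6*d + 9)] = (d^3 + 9*d^2 + 28*d + 22)/(d^3 + 9*d^2 + 27*d + 27)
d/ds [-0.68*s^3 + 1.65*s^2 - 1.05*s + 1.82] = -2.04*s^2 + 3.3*s - 1.05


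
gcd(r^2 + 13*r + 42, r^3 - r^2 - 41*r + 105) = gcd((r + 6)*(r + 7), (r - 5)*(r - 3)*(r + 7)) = r + 7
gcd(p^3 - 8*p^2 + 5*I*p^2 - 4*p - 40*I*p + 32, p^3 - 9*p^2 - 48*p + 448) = p - 8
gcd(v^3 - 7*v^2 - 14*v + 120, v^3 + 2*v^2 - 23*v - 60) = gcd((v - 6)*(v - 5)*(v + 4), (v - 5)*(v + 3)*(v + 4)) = v^2 - v - 20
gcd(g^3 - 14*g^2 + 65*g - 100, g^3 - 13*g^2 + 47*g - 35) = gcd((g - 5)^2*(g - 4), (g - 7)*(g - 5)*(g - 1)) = g - 5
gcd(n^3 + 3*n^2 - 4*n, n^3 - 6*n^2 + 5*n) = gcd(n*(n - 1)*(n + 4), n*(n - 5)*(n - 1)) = n^2 - n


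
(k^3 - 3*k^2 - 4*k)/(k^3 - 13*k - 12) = k/(k + 3)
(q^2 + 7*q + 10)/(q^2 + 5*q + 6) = (q + 5)/(q + 3)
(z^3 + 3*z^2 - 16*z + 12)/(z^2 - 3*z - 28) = (-z^3 - 3*z^2 + 16*z - 12)/(-z^2 + 3*z + 28)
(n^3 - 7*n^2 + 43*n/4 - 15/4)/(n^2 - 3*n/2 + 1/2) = (2*n^2 - 13*n + 15)/(2*(n - 1))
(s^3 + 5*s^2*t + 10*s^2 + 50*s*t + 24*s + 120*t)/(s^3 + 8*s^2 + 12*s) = (s^2 + 5*s*t + 4*s + 20*t)/(s*(s + 2))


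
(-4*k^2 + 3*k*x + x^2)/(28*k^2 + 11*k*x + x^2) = (-k + x)/(7*k + x)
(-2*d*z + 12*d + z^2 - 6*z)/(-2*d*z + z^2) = (z - 6)/z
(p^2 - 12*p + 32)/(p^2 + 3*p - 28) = (p - 8)/(p + 7)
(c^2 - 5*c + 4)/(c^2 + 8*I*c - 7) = (c^2 - 5*c + 4)/(c^2 + 8*I*c - 7)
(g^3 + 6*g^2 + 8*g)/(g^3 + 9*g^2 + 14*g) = (g + 4)/(g + 7)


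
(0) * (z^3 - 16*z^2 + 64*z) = 0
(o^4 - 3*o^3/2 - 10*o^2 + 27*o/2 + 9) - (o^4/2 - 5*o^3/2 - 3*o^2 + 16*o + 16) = o^4/2 + o^3 - 7*o^2 - 5*o/2 - 7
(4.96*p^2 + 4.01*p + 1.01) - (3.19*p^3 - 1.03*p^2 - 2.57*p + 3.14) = -3.19*p^3 + 5.99*p^2 + 6.58*p - 2.13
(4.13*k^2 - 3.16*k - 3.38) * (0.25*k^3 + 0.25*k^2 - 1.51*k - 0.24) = 1.0325*k^5 + 0.2425*k^4 - 7.8713*k^3 + 2.9354*k^2 + 5.8622*k + 0.8112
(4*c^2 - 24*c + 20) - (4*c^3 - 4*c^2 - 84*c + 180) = -4*c^3 + 8*c^2 + 60*c - 160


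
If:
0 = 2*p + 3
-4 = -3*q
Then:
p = -3/2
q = 4/3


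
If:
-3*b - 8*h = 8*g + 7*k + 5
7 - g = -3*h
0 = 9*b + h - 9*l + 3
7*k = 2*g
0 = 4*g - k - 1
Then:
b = 400/117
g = 7/26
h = -175/78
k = 1/13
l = 2459/702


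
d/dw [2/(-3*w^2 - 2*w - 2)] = 4*(3*w + 1)/(3*w^2 + 2*w + 2)^2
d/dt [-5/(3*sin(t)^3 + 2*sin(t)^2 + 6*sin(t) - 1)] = 80*(9*sin(t)^2 + 4*sin(t) + 6)*cos(t)/(-33*sin(t) + 3*sin(3*t) + 4*cos(2*t))^2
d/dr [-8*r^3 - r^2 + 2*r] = -24*r^2 - 2*r + 2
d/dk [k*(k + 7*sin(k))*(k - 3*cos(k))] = k*(k + 7*sin(k))*(3*sin(k) + 1) + k*(k - 3*cos(k))*(7*cos(k) + 1) + (k + 7*sin(k))*(k - 3*cos(k))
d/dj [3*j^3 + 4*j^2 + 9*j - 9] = 9*j^2 + 8*j + 9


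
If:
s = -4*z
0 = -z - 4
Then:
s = 16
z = -4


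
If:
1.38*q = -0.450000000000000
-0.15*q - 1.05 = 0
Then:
No Solution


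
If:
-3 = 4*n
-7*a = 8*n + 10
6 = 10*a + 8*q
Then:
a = -4/7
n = -3/4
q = 41/28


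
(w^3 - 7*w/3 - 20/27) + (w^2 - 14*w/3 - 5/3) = w^3 + w^2 - 7*w - 65/27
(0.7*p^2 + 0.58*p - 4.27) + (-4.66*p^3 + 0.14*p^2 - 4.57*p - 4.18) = -4.66*p^3 + 0.84*p^2 - 3.99*p - 8.45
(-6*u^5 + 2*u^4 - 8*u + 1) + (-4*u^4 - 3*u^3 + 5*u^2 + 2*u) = -6*u^5 - 2*u^4 - 3*u^3 + 5*u^2 - 6*u + 1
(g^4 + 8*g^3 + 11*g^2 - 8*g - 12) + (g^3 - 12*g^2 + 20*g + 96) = g^4 + 9*g^3 - g^2 + 12*g + 84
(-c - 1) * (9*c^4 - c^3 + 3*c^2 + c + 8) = -9*c^5 - 8*c^4 - 2*c^3 - 4*c^2 - 9*c - 8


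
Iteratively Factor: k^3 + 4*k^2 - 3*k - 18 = (k + 3)*(k^2 + k - 6) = (k + 3)^2*(k - 2)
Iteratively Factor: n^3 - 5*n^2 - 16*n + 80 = (n - 4)*(n^2 - n - 20) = (n - 4)*(n + 4)*(n - 5)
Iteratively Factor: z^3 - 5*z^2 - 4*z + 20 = (z + 2)*(z^2 - 7*z + 10) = (z - 5)*(z + 2)*(z - 2)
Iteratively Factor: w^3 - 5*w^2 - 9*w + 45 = (w - 5)*(w^2 - 9) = (w - 5)*(w + 3)*(w - 3)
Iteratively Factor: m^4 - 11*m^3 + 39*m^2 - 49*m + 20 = (m - 4)*(m^3 - 7*m^2 + 11*m - 5) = (m - 4)*(m - 1)*(m^2 - 6*m + 5) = (m - 5)*(m - 4)*(m - 1)*(m - 1)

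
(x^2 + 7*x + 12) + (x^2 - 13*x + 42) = 2*x^2 - 6*x + 54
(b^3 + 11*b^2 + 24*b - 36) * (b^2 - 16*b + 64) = b^5 - 5*b^4 - 88*b^3 + 284*b^2 + 2112*b - 2304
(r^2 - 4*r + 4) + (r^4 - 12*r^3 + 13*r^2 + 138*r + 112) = r^4 - 12*r^3 + 14*r^2 + 134*r + 116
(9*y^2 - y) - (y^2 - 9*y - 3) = 8*y^2 + 8*y + 3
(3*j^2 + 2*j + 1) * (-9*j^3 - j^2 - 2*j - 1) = -27*j^5 - 21*j^4 - 17*j^3 - 8*j^2 - 4*j - 1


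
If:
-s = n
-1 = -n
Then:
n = 1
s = -1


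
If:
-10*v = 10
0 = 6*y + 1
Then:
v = -1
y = -1/6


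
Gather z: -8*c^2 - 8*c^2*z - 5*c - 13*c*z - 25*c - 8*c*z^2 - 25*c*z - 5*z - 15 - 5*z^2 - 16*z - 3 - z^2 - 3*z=-8*c^2 - 30*c + z^2*(-8*c - 6) + z*(-8*c^2 - 38*c - 24) - 18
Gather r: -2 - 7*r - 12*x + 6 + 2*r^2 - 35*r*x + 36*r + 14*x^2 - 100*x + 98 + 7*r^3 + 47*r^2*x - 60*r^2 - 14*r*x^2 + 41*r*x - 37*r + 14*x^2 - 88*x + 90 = 7*r^3 + r^2*(47*x - 58) + r*(-14*x^2 + 6*x - 8) + 28*x^2 - 200*x + 192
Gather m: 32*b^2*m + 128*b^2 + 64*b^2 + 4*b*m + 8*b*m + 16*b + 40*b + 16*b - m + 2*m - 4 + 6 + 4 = 192*b^2 + 72*b + m*(32*b^2 + 12*b + 1) + 6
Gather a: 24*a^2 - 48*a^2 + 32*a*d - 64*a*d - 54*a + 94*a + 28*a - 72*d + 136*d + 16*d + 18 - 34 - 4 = -24*a^2 + a*(68 - 32*d) + 80*d - 20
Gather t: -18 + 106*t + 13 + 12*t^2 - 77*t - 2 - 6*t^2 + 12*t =6*t^2 + 41*t - 7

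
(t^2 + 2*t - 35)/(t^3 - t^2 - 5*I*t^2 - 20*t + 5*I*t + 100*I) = (t + 7)/(t^2 + t*(4 - 5*I) - 20*I)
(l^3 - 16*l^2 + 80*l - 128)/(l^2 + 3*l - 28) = (l^2 - 12*l + 32)/(l + 7)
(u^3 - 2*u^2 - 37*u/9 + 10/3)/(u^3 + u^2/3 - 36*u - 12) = (9*u^3 - 18*u^2 - 37*u + 30)/(3*(3*u^3 + u^2 - 108*u - 36))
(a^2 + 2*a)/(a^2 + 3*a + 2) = a/(a + 1)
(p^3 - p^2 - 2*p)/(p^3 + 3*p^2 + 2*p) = (p - 2)/(p + 2)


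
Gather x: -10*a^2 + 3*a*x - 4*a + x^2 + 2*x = -10*a^2 - 4*a + x^2 + x*(3*a + 2)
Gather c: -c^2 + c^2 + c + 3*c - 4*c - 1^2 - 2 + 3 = 0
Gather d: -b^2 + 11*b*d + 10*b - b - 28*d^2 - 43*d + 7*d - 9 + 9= -b^2 + 9*b - 28*d^2 + d*(11*b - 36)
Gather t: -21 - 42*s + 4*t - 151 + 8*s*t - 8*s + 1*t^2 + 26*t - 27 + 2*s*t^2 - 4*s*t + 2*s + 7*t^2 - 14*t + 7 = -48*s + t^2*(2*s + 8) + t*(4*s + 16) - 192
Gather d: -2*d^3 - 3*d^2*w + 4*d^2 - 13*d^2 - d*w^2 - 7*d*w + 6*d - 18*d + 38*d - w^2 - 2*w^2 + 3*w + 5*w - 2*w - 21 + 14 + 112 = -2*d^3 + d^2*(-3*w - 9) + d*(-w^2 - 7*w + 26) - 3*w^2 + 6*w + 105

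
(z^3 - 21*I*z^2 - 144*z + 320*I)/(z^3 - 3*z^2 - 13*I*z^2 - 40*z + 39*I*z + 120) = (z - 8*I)/(z - 3)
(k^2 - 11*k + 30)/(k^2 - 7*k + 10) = (k - 6)/(k - 2)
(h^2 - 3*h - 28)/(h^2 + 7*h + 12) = (h - 7)/(h + 3)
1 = 1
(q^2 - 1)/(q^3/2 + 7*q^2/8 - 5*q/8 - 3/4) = 8*(q + 1)/(4*q^2 + 11*q + 6)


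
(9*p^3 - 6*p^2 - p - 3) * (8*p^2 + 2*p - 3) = 72*p^5 - 30*p^4 - 47*p^3 - 8*p^2 - 3*p + 9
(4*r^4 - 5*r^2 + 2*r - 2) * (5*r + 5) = 20*r^5 + 20*r^4 - 25*r^3 - 15*r^2 - 10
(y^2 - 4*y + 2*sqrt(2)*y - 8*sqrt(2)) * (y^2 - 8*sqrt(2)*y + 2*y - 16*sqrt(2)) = y^4 - 6*sqrt(2)*y^3 - 2*y^3 - 40*y^2 + 12*sqrt(2)*y^2 + 64*y + 48*sqrt(2)*y + 256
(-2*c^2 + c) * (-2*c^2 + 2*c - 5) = 4*c^4 - 6*c^3 + 12*c^2 - 5*c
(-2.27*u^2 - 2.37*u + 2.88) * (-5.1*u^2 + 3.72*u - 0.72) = 11.577*u^4 + 3.6426*u^3 - 21.87*u^2 + 12.42*u - 2.0736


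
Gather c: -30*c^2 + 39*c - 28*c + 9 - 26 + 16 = -30*c^2 + 11*c - 1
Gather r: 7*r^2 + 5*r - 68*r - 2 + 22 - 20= 7*r^2 - 63*r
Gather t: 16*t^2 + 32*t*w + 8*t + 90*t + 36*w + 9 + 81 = 16*t^2 + t*(32*w + 98) + 36*w + 90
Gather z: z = z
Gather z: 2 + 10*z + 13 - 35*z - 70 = -25*z - 55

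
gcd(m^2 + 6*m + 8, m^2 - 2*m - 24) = m + 4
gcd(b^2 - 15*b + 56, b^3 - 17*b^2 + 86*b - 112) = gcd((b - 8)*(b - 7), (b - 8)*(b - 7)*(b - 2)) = b^2 - 15*b + 56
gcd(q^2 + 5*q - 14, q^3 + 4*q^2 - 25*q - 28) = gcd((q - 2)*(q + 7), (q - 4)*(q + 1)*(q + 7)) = q + 7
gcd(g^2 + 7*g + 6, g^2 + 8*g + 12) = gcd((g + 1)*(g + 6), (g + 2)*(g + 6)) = g + 6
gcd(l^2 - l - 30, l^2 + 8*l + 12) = 1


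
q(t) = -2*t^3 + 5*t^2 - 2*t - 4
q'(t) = -6*t^2 + 10*t - 2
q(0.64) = -3.76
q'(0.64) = 1.94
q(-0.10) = -3.75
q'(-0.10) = -3.06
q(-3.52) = 152.22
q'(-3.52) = -111.54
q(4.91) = -130.02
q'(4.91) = -97.55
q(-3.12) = 111.65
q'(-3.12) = -91.61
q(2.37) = -7.28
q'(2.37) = -12.00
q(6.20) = -300.86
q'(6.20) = -170.64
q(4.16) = -69.77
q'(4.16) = -64.23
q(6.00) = -268.00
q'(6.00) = -158.00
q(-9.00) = 1877.00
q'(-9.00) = -578.00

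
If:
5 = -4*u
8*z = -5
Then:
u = -5/4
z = -5/8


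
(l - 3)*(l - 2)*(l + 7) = l^3 + 2*l^2 - 29*l + 42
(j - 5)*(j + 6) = j^2 + j - 30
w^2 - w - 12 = (w - 4)*(w + 3)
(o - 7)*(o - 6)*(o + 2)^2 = o^4 - 9*o^3 - 6*o^2 + 116*o + 168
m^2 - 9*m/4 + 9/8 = (m - 3/2)*(m - 3/4)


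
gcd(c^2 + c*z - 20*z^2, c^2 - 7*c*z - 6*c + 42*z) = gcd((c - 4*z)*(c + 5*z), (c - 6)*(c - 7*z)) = 1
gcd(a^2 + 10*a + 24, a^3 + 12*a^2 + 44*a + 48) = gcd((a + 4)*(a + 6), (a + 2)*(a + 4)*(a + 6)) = a^2 + 10*a + 24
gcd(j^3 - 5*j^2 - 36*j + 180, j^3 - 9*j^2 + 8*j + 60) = j^2 - 11*j + 30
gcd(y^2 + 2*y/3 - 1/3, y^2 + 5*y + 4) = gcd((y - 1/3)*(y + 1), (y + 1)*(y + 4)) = y + 1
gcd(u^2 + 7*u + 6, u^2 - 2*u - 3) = u + 1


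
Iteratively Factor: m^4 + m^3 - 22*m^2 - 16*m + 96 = (m - 2)*(m^3 + 3*m^2 - 16*m - 48) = (m - 2)*(m + 3)*(m^2 - 16) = (m - 2)*(m + 3)*(m + 4)*(m - 4)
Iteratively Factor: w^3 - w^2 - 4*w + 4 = (w + 2)*(w^2 - 3*w + 2) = (w - 1)*(w + 2)*(w - 2)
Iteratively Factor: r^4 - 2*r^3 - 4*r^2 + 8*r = (r - 2)*(r^3 - 4*r) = r*(r - 2)*(r^2 - 4) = r*(r - 2)^2*(r + 2)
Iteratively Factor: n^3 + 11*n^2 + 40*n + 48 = (n + 3)*(n^2 + 8*n + 16) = (n + 3)*(n + 4)*(n + 4)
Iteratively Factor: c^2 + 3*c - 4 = (c - 1)*(c + 4)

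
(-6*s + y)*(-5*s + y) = 30*s^2 - 11*s*y + y^2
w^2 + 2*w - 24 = (w - 4)*(w + 6)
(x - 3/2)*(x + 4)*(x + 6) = x^3 + 17*x^2/2 + 9*x - 36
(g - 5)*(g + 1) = g^2 - 4*g - 5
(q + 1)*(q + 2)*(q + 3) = q^3 + 6*q^2 + 11*q + 6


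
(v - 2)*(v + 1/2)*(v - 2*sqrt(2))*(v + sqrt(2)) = v^4 - 3*v^3/2 - sqrt(2)*v^3 - 5*v^2 + 3*sqrt(2)*v^2/2 + sqrt(2)*v + 6*v + 4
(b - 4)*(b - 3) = b^2 - 7*b + 12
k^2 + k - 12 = (k - 3)*(k + 4)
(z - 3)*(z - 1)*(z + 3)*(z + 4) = z^4 + 3*z^3 - 13*z^2 - 27*z + 36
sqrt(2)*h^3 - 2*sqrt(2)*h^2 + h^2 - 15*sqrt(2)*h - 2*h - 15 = (h - 5)*(h + 3)*(sqrt(2)*h + 1)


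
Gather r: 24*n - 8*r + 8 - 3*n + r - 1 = 21*n - 7*r + 7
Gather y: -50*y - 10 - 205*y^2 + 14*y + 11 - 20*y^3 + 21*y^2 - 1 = -20*y^3 - 184*y^2 - 36*y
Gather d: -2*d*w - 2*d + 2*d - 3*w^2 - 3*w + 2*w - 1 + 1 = -2*d*w - 3*w^2 - w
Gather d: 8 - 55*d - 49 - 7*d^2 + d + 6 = -7*d^2 - 54*d - 35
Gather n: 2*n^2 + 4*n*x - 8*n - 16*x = 2*n^2 + n*(4*x - 8) - 16*x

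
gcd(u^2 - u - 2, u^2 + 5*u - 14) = u - 2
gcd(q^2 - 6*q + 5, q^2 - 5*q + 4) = q - 1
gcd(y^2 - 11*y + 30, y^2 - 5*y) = y - 5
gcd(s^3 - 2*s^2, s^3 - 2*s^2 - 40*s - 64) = 1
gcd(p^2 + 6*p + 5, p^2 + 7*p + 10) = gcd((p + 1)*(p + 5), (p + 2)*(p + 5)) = p + 5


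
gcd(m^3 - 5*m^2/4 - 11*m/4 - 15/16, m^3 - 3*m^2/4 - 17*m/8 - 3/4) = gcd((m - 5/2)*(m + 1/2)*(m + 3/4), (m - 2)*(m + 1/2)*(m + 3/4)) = m^2 + 5*m/4 + 3/8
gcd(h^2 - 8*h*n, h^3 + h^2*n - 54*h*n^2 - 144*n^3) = h - 8*n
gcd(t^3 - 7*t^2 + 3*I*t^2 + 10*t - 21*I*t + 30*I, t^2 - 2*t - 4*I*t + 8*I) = t - 2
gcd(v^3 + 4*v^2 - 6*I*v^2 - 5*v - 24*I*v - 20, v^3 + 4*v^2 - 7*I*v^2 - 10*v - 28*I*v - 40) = v^2 + v*(4 - 5*I) - 20*I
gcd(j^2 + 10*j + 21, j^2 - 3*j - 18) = j + 3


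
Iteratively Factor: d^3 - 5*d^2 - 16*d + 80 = (d - 4)*(d^2 - d - 20) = (d - 5)*(d - 4)*(d + 4)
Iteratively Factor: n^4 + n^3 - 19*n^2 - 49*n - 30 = (n + 1)*(n^3 - 19*n - 30) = (n + 1)*(n + 2)*(n^2 - 2*n - 15) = (n - 5)*(n + 1)*(n + 2)*(n + 3)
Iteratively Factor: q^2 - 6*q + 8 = (q - 4)*(q - 2)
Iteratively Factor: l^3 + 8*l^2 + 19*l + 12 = (l + 4)*(l^2 + 4*l + 3) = (l + 1)*(l + 4)*(l + 3)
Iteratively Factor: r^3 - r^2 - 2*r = (r)*(r^2 - r - 2) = r*(r + 1)*(r - 2)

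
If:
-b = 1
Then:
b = -1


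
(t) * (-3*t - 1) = -3*t^2 - t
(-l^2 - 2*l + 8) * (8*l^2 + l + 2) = -8*l^4 - 17*l^3 + 60*l^2 + 4*l + 16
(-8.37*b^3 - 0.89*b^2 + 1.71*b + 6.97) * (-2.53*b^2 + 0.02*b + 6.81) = 21.1761*b^5 + 2.0843*b^4 - 61.3438*b^3 - 23.6608*b^2 + 11.7845*b + 47.4657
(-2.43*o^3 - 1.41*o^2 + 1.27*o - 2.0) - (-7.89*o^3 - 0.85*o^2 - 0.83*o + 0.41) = 5.46*o^3 - 0.56*o^2 + 2.1*o - 2.41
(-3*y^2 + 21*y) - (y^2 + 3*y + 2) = -4*y^2 + 18*y - 2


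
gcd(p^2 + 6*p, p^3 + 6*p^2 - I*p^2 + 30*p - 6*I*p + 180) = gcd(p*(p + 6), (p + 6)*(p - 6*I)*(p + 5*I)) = p + 6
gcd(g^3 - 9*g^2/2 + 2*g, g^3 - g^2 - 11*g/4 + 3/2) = g - 1/2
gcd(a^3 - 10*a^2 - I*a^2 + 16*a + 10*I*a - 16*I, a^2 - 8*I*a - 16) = 1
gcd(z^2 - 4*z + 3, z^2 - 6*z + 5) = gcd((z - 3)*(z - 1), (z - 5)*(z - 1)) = z - 1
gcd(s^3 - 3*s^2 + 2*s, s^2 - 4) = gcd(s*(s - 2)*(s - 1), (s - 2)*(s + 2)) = s - 2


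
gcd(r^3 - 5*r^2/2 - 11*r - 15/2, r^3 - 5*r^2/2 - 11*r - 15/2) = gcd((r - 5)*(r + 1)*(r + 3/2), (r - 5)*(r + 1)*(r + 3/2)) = r^3 - 5*r^2/2 - 11*r - 15/2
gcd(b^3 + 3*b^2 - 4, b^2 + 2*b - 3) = b - 1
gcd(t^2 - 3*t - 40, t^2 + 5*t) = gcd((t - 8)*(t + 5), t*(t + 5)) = t + 5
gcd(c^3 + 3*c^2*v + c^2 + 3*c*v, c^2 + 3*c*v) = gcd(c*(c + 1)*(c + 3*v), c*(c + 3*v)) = c^2 + 3*c*v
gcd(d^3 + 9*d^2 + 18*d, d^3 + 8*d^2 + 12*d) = d^2 + 6*d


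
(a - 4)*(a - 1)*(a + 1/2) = a^3 - 9*a^2/2 + 3*a/2 + 2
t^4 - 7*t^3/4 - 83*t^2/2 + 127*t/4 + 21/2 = (t - 7)*(t - 1)*(t + 1/4)*(t + 6)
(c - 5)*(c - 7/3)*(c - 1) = c^3 - 25*c^2/3 + 19*c - 35/3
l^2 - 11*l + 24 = (l - 8)*(l - 3)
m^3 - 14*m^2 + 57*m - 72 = (m - 8)*(m - 3)^2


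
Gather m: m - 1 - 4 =m - 5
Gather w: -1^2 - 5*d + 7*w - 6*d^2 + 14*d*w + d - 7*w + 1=-6*d^2 + 14*d*w - 4*d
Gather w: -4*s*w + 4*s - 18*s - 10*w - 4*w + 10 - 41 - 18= -14*s + w*(-4*s - 14) - 49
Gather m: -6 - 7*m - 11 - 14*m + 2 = -21*m - 15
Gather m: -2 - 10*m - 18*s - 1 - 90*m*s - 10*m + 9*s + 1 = m*(-90*s - 20) - 9*s - 2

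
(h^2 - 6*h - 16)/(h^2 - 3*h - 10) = (h - 8)/(h - 5)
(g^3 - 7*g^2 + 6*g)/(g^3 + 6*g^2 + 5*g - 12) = g*(g - 6)/(g^2 + 7*g + 12)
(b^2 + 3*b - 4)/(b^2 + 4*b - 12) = (b^2 + 3*b - 4)/(b^2 + 4*b - 12)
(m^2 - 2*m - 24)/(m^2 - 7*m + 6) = (m + 4)/(m - 1)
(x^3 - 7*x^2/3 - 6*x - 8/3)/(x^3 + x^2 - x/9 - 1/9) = 3*(3*x^2 - 10*x - 8)/(9*x^2 - 1)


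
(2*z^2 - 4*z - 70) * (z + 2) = 2*z^3 - 78*z - 140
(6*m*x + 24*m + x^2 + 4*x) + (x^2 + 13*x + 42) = 6*m*x + 24*m + 2*x^2 + 17*x + 42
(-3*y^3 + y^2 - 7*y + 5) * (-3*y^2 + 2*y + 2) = 9*y^5 - 9*y^4 + 17*y^3 - 27*y^2 - 4*y + 10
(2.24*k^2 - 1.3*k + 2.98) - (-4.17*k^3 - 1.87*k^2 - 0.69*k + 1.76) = 4.17*k^3 + 4.11*k^2 - 0.61*k + 1.22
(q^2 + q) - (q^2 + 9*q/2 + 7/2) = -7*q/2 - 7/2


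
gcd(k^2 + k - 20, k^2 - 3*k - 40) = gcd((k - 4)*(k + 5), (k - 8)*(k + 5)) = k + 5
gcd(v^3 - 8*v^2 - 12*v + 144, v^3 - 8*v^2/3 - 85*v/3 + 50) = v - 6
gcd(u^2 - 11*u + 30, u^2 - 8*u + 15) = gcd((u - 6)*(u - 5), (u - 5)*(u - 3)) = u - 5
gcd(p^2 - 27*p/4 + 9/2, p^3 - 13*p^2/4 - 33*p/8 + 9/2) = p - 3/4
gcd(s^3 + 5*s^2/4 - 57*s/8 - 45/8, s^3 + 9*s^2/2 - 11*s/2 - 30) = s^2 + s/2 - 15/2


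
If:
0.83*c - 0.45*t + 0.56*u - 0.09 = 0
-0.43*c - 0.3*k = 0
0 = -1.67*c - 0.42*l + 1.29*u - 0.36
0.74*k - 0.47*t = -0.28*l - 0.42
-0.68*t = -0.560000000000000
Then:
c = 0.15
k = -0.21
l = 0.43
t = 0.82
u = 0.61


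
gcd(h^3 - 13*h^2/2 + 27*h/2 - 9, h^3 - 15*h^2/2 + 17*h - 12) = h^2 - 7*h/2 + 3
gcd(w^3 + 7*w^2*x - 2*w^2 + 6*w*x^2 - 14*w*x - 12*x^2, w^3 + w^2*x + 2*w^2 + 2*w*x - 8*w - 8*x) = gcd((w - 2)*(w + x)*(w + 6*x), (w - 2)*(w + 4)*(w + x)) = w^2 + w*x - 2*w - 2*x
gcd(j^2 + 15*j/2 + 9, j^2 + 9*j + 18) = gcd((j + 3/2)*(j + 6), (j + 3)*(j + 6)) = j + 6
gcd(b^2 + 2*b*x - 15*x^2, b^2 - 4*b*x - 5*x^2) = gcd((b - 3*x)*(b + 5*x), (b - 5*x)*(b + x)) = 1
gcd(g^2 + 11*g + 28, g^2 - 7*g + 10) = 1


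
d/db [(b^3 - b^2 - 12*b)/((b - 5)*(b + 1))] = (b^4 - 8*b^3 + b^2 + 10*b + 60)/(b^4 - 8*b^3 + 6*b^2 + 40*b + 25)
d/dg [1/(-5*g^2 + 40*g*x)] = 2*(g - 4*x)/(5*g^2*(g - 8*x)^2)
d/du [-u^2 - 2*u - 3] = -2*u - 2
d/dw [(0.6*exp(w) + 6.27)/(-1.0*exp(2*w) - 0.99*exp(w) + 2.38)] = (0.6*exp(2*w) + 12.54*exp(w) + 7.6353)*exp(w)/(1.0*exp(4*w) + 1.98*exp(3*w) - 3.7799*exp(2*w) - 4.7124*exp(w) + 5.6644)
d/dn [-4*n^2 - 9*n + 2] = -8*n - 9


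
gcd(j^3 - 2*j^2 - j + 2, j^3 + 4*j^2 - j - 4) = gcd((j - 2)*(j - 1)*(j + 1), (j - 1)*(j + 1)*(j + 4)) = j^2 - 1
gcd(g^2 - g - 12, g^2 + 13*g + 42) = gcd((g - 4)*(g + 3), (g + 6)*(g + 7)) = 1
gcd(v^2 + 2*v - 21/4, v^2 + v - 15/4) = v - 3/2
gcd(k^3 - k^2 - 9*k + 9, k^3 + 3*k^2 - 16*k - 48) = k + 3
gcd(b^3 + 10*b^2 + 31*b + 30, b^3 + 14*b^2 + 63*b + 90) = b^2 + 8*b + 15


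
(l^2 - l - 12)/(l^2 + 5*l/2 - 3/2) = 2*(l - 4)/(2*l - 1)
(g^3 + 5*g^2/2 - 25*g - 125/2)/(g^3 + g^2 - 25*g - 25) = (g + 5/2)/(g + 1)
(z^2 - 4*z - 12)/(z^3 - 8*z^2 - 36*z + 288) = (z + 2)/(z^2 - 2*z - 48)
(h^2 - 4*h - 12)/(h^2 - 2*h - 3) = (-h^2 + 4*h + 12)/(-h^2 + 2*h + 3)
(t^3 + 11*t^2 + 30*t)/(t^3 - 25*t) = (t + 6)/(t - 5)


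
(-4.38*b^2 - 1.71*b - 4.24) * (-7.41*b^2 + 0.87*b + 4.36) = 32.4558*b^4 + 8.8605*b^3 + 10.8339*b^2 - 11.1444*b - 18.4864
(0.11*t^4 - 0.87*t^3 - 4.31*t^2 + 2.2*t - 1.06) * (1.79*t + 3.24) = 0.1969*t^5 - 1.2009*t^4 - 10.5337*t^3 - 10.0264*t^2 + 5.2306*t - 3.4344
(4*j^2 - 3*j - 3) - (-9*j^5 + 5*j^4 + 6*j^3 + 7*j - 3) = 9*j^5 - 5*j^4 - 6*j^3 + 4*j^2 - 10*j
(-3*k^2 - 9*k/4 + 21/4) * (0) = 0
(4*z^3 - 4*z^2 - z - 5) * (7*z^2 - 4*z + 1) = 28*z^5 - 44*z^4 + 13*z^3 - 35*z^2 + 19*z - 5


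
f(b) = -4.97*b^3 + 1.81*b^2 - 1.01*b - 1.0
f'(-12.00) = -2191.49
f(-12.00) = 8859.92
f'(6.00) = -516.05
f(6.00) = -1015.42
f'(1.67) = -36.55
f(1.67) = -20.79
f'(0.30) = -1.27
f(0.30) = -1.27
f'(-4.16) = -274.10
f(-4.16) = 392.32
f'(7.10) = -726.92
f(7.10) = -1695.75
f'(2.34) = -74.18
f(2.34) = -57.13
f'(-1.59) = -44.46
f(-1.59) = 25.16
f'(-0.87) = -15.44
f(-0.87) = 4.52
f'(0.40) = -1.95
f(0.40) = -1.43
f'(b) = -14.91*b^2 + 3.62*b - 1.01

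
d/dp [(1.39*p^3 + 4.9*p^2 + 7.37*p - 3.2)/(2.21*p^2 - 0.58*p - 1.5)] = (3.0719*p^4 - 1.6124*p^3 - 25.3847*p^2 - 0.556000000000004*p - 12.911)/(4.8841*p^4 - 2.5636*p^3 - 6.2936*p^2 + 1.74*p + 2.25)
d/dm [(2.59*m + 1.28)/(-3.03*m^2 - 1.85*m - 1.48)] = (7.8477*m^2 + 7.7568*m - 1.4652)/(9.1809*m^4 + 11.211*m^3 + 12.3913*m^2 + 5.476*m + 2.1904)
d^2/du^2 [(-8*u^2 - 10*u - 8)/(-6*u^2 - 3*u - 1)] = 4*(108*u^3 + 360*u^2 + 126*u + 1)/(216*u^6 + 324*u^5 + 270*u^4 + 135*u^3 + 45*u^2 + 9*u + 1)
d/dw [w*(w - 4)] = 2*w - 4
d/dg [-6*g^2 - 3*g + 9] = -12*g - 3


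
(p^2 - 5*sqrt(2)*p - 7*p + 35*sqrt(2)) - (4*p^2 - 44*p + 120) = -3*p^2 - 5*sqrt(2)*p + 37*p - 120 + 35*sqrt(2)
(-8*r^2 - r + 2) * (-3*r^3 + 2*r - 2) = 24*r^5 + 3*r^4 - 22*r^3 + 14*r^2 + 6*r - 4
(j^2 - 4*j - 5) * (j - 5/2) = j^3 - 13*j^2/2 + 5*j + 25/2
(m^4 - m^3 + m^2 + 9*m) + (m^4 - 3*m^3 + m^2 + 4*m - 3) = 2*m^4 - 4*m^3 + 2*m^2 + 13*m - 3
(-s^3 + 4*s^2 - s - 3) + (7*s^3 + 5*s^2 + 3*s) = 6*s^3 + 9*s^2 + 2*s - 3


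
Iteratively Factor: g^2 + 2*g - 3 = (g - 1)*(g + 3)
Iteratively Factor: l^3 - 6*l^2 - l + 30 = (l + 2)*(l^2 - 8*l + 15) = (l - 5)*(l + 2)*(l - 3)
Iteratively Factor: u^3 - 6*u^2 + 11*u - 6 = (u - 2)*(u^2 - 4*u + 3) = (u - 3)*(u - 2)*(u - 1)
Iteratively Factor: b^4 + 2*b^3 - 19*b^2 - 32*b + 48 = (b + 3)*(b^3 - b^2 - 16*b + 16) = (b - 4)*(b + 3)*(b^2 + 3*b - 4) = (b - 4)*(b + 3)*(b + 4)*(b - 1)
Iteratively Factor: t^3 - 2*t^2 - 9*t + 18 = (t - 3)*(t^2 + t - 6) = (t - 3)*(t + 3)*(t - 2)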